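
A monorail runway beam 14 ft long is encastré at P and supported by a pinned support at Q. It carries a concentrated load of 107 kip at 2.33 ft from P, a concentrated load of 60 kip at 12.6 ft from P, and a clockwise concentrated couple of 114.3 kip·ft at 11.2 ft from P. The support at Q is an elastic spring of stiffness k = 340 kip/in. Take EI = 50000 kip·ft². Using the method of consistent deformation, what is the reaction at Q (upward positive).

R_Q = 66.1 kip

Remove the prop at Q; the released (primary) structure is a cantilever built in at P.
Primary-structure tip deflection at Q by superposition:
  point load 107 at a = 2.33: Pa²(3L − a)/(6EI) = 3841/EI
  point load 60 at a = 12.6: Pa²(3L − a)/(6EI) = 46675/EI
  clockwise couple 114.3 at a = 11.2: M₀a(2L − a)/(2EI) = 10753/EI
  δ_0 = 61269/EI
Flexibility coefficient — unit upward force at Q: δ_{QQ} = L³/(3EI) = 914.7/EI.
With EI = 50000 kip·ft²: δ_0 = 1.2254 ft and δ_{QQ} = 0.018293 ft/kip.
Compatibility — the spring shortens by R_Q/k under the reaction it provides: δ_0 − R_Q·δ_{QQ} = R_Q/k. With 1/k = 1/(340×12) ft/kip = 0.000245 ft/kip, R_Q = δ_0 / (δ_{QQ} + 1/k) = 1.2254 / (0.018293 + 0.000245) = 66.1 kip.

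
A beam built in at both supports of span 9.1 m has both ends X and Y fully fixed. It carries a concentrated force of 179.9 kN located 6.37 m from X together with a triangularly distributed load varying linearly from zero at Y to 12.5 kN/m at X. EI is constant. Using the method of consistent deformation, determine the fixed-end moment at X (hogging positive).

Take the two fixed-end moments M_X, M_Y as redundants; the released structure is the simple span XY.
On the primary (simply-supported) span, the end slopes from the loading are:
  at X: point load 179.9 at a = 6.37: Pab(L + b)/(6LEI) = 677.8/EI
  at Y: point load 179.9 at a = 6.37: Pab(L + a)/(6LEI) = 886.4/EI
  at X: triangular load, peak 12.5: w₀L³/(45EI) = 209.3/EI
  at Y: triangular load, peak 12.5: 7w₀L³/(360EI) = 183.2/EI
  θ_X0 = 887.2/EI,  θ_Y0 = 1070/EI
Flexibility coefficients: a unit moment at one end gives L/(3EI) there and L/(6EI) at the far end, so f₁₁ = f₂₂ = 3.033/EI and f₁₂ = f₂₁ = 1.517/EI.
Compatibility — zero rotation at each built-in end:
  3.033 M_X + 1.517 M_Y = 887.2
  1.517 M_X + 3.033 M_Y = 1070
Solving the pair gives M_X = 154.9 kN·m and M_Y = 275.2 kN·m (hogging).

M_X = 154.9 kN·m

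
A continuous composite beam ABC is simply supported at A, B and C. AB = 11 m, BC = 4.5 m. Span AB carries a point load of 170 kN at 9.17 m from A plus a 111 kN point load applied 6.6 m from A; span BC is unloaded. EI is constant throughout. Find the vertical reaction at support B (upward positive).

Release continuity at B by inserting a hinge; the redundant is the internal moment M_B. The primary structure is two simply-supported spans AB and BC.
End slopes at the hinge B, treating each span as simply supported:
  span AB: point load 170 at a = 9.17: Pab(L + a)/(6LEI) = 871.8/EI
  span AB: point load 111 at a = 6.6: Pab(L + a)/(6LEI) = 859.6/EI
  relative rotation θ_0 = (1731 + 0)/EI = 1731/EI
A unit hogging moment at B produces rotation L₁/(3EI) + L₂/(3EI) = 5.167/EI.
Slope continuity at B: θ_0 = M_B·5.167/EI, so M_B = 1731/5.167 = 335.1 kN·m (hogging).
Span AB, ΣM about A with M_B applied at B: R_B^{AB}·11 = 2292 + 335.1, so R_B^{AB} = 238.8 kN and R_A = 281 − 238.8 = 42.22 kN.
Span BC, ΣM about C: R_B^{BC}·4.5 = 0 + 335.1, so R_B^{BC} = 74.47 kN and R_C = 0 − 74.47 = -74.47 kN.
R_B = 238.8 + 74.47 = 313.3 kN.

R_B = 313.3 kN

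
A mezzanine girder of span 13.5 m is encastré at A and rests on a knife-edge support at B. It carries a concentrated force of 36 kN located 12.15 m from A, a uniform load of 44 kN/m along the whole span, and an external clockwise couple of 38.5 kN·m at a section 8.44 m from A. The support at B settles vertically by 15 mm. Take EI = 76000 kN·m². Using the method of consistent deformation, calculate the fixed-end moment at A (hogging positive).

M_A = 1034 kN·m

Remove the prop at B; the released (primary) structure is a cantilever built in at A.
Primary-structure tip deflection at B by superposition:
  point load 36 at a = 12.15: Pa²(3L − a)/(6EI) = 25111/EI
  UDL 44: wL⁴/(8EI) = 182683/EI
  clockwise couple 38.5 at a = 8.44: M₀a(2L − a)/(2EI) = 3015/EI
  δ_0 = 210809/EI
Tip deflection under a unit load at B: L³/(3EI) = 820.1/EI.
With EI = 76000 kN·m²: δ_0 = 2.7738 m and δ_{BB} = 0.010791 m/kN.
Compatibility — the beam at B must follow the support down by 0.015 m: δ_0 − R_B·δ_{BB} = 0.015, so R_B = (2.7738 − 0.015)/0.010791 = 255.7 kN.
Moment equilibrium about A: M_A = Σ(load moments about A) − R_B·L = 4485 − 255.7×13.5 = 1034 kN·m.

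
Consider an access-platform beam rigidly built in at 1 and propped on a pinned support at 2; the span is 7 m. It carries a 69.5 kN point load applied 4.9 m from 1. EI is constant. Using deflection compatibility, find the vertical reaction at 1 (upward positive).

R_1 = 30.34 kN

Take the reaction at 2 as the redundant and release it; the primary structure is a cantilever fixed at 1.
Downward deflection at the released point 2 due to the loads:
  point load 69.5 at a = 4.9: Pa²(3L − a)/(6EI) = 4478/EI
Tip deflection under a unit load at 2: L³/(3EI) = 114.3/EI.
The prop prevents deflection at 2: R_2 = δ_0/δ_{22} = 4478/114.3 = 39.16 kN.
Vertical equilibrium: R_1 = ΣP − R_2 = 69.5 − 39.16 = 30.34 kN.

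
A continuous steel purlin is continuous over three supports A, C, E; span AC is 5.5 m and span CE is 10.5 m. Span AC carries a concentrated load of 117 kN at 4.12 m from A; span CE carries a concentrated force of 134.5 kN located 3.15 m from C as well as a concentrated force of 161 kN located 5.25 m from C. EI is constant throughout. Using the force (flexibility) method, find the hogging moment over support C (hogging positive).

M_C = 409.8 kN·m

Release continuity at C by inserting a hinge; the redundant is the internal moment M_C. The primary structure is two simply-supported spans AC and CE.
Rotations at C on the released spans (each span's end-slope, ×1/EI):
  span AC: point load 117 at a = 4.12: Pab(L + a)/(6LEI) = 193.9/EI
  span CE: point load 134.5 at a = 3.15: Pab(L + b)/(6LEI) = 882.3/EI
  span CE: point load 161 at a = 5.25: Pab(L + b)/(6LEI) = 1109/EI
  relative rotation θ_0 = (193.9 + 1992)/EI = 2186/EI
A unit hogging moment at C produces rotation L₁/(3EI) + L₂/(3EI) = 5.333/EI.
Compatibility: M_C·(L₁+L₂)/(3EI) = θ_0, giving M_C = 409.8 kN·m (hogging).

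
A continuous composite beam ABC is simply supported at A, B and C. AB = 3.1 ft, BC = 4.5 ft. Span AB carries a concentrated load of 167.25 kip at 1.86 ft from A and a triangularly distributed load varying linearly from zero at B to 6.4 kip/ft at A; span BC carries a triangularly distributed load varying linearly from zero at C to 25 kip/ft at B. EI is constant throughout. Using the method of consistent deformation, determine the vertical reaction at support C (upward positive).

R_C = 4.961 kip

Take M_B as the redundant. Released structure: two simple spans AB and BC with a hinge at B.
Discontinuity in slope at B on the released structure — sum the simple-span end rotations:
  span AB: point load 167.25 at a = 1.86: Pab(L + a)/(6LEI) = 102.9/EI
  span AB: triangular load, peak 6.4: 7w₀L³/(360EI) = 3.707/EI
  span BC: triangular load, peak 25: w₀L³/(45EI) = 50.62/EI
  relative rotation θ_0 = (106.6 + 50.62)/EI = 157.2/EI
A unit hogging moment at B produces rotation L₁/(3EI) + L₂/(3EI) = 2.533/EI.
Compatibility: M_B·(L₁+L₂)/(3EI) = θ_0, giving M_B = 62.05 kip·ft (hogging).
Span BC, ΣM about C: R_B^{BC}·4.5 = 168.8 + 62.05, so R_B^{BC} = 51.29 kip and R_C = 56.25 − 51.29 = 4.961 kip.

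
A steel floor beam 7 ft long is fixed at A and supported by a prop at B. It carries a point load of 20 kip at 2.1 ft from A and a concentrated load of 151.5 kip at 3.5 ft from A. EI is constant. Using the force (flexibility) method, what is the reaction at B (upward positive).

Choose R_B as the redundant. The primary structure is the cantilever fixed at A.
Primary-structure tip deflection at B by superposition:
  point load 20 at a = 2.1: Pa²(3L − a)/(6EI) = 277.8/EI
  point load 151.5 at a = 3.5: Pa²(3L − a)/(6EI) = 5413/EI
  δ_0 = 5691/EI
Tip deflection under a unit load at B: L³/(3EI) = 114.3/EI.
Compatibility at B: δ_0 − R_B·δ_{BB} = 0, so R_B = 5691/114.3 = 49.77 kip.

R_B = 49.77 kip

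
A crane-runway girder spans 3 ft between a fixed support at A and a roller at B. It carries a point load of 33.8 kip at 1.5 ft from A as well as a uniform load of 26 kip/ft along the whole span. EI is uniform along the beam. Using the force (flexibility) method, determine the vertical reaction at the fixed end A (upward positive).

R_A = 71.99 kip

Remove the prop at B; the released (primary) structure is a cantilever built in at A.
Deflection at B on the released cantilever, summing each load's contribution:
  point load 33.8 at a = 1.5: Pa²(3L − a)/(6EI) = 95.06/EI
  UDL 26: wL⁴/(8EI) = 263.2/EI
  δ_0 = 358.3/EI
Tip deflection under a unit load at B: L³/(3EI) = 9/EI.
Compatibility at B: δ_0 − R_B·δ_{BB} = 0, so R_B = 358.3/9 = 39.81 kip.
Vertical equilibrium: R_A = ΣP − R_B = 111.8 − 39.81 = 71.99 kip.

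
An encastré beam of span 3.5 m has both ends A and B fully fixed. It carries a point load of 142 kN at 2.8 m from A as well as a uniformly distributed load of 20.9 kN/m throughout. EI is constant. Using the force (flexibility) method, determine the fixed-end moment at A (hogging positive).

M_A = 37.24 kN·m

Take the two fixed-end moments M_A, M_B as redundants; the released structure is the simple span AB.
End rotations of the released simple span under the applied load (×1/EI):
  at A: point load 142 at a = 2.8: Pab(L + b)/(6LEI) = 55.66/EI
  at B: point load 142 at a = 2.8: Pab(L + a)/(6LEI) = 83.5/EI
  at A: UDL 20.9: wL³/(24EI) = 37.34/EI
  at B: UDL 20.9: wL³/(24EI) = 37.34/EI
  θ_A0 = 93/EI,  θ_B0 = 120.8/EI
Flexibility coefficients: a unit moment at one end gives L/(3EI) there and L/(6EI) at the far end, so f₁₁ = f₂₂ = 1.167/EI and f₁₂ = f₂₁ = 0.5833/EI.
Compatibility — zero rotation at each built-in end:
  1.167 M_A + 0.5833 M_B = 93
  0.5833 M_A + 1.167 M_B = 120.8
Solving the pair gives M_A = 37.24 kN·m and M_B = 84.95 kN·m (hogging).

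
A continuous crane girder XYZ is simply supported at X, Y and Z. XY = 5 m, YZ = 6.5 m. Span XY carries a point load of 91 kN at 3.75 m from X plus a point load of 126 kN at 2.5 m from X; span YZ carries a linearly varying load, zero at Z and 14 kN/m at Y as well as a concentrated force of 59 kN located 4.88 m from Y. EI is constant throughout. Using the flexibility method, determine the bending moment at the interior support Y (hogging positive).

M_Y = 131.4 kN·m

Insert a hinge at Y; M_Y is the redundant, and each span becomes simply supported.
Discontinuity in slope at Y on the released structure — sum the simple-span end rotations:
  span XY: point load 91 at a = 3.75: Pab(L + a)/(6LEI) = 124.4/EI
  span XY: point load 126 at a = 2.5: Pab(L + a)/(6LEI) = 196.9/EI
  span YZ: triangular load, peak 14: w₀L³/(45EI) = 85.44/EI
  span YZ: point load 59 at a = 4.88: Pab(L + b)/(6LEI) = 97.11/EI
  relative rotation θ_0 = (321.3 + 182.6)/EI = 503.8/EI
A unit hogging moment at Y produces rotation L₁/(3EI) + L₂/(3EI) = 3.833/EI.
Slope continuity at Y: θ_0 = M_Y·3.833/EI, so M_Y = 503.8/3.833 = 131.4 kN·m (hogging).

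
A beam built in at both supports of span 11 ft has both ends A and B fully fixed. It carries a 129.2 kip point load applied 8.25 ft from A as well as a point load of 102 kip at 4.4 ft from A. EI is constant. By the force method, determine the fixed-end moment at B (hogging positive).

M_B = 307.6 kip·ft

Take the two fixed-end moments M_A, M_B as redundants; the released structure is the simple span AB.
Simple-span end rotations at A and B under the given loads:
  at A: point load 129.2 at a = 8.25: Pab(L + b)/(6LEI) = 610.7/EI
  at B: point load 129.2 at a = 8.25: Pab(L + a)/(6LEI) = 854.9/EI
  at A: point load 102 at a = 4.4: Pab(L + b)/(6LEI) = 789.9/EI
  at B: point load 102 at a = 4.4: Pab(L + a)/(6LEI) = 691.2/EI
  θ_A0 = 1401/EI,  θ_B0 = 1546/EI
Flexibility coefficients: a unit moment at one end gives L/(3EI) there and L/(6EI) at the far end, so f₁₁ = f₂₂ = 3.667/EI and f₁₂ = f₂₁ = 1.833/EI.
Compatibility — zero rotation at each built-in end:
  3.667 M_A + 1.833 M_B = 1401
  1.833 M_A + 3.667 M_B = 1546
Solving the pair gives M_A = 228.2 kip·ft and M_B = 307.6 kip·ft (hogging).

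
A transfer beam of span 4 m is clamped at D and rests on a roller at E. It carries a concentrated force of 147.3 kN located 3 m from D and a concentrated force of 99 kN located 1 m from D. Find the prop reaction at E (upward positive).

R_E = 101.7 kN

Release the roller at E. Primary structure: cantilever fixed at D.
Primary-structure tip deflection at E by superposition:
  point load 147.3 at a = 3: Pa²(3L − a)/(6EI) = 1989/EI
  point load 99 at a = 1: Pa²(3L − a)/(6EI) = 181.5/EI
  δ_0 = 2170/EI
Flexibility coefficient — unit upward force at E: δ_{EE} = L³/(3EI) = 21.33/EI.
Compatibility at E: δ_0 − R_E·δ_{EE} = 0, so R_E = 2170/21.33 = 101.7 kN.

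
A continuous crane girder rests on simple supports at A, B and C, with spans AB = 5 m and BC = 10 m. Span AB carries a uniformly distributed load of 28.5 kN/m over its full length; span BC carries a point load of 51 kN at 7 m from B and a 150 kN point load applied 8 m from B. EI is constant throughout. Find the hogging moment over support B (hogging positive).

Release continuity at B by inserting a hinge; the redundant is the internal moment M_B. The primary structure is two simply-supported spans AB and BC.
End slopes at the hinge B, treating each span as simply supported:
  span AB: UDL 28.5: wL³/(24EI) = 148.4/EI
  span BC: point load 51 at a = 7: Pab(L + b)/(6LEI) = 232.1/EI
  span BC: point load 150 at a = 8: Pab(L + b)/(6LEI) = 480/EI
  relative rotation θ_0 = (148.4 + 712)/EI = 860.5/EI
A unit hogging moment at B produces rotation L₁/(3EI) + L₂/(3EI) = 5/EI.
Slope continuity at B: θ_0 = M_B·5/EI, so M_B = 860.5/5 = 172.1 kN·m (hogging).

M_B = 172.1 kN·m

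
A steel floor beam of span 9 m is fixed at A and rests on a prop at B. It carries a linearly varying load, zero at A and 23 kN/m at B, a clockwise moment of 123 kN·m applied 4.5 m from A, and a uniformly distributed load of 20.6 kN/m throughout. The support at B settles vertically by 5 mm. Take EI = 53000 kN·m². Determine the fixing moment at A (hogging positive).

Release the roller at B. Primary structure: cantilever fixed at A.
Primary-structure tip deflection at B by superposition:
  triangular load, peak 23 at the free end: 11w₀L⁴/(120EI) = 13833/EI
  clockwise couple 123 at a = 4.5: M₀a(2L − a)/(2EI) = 3736/EI
  UDL 20.6: wL⁴/(8EI) = 16895/EI
  δ_0 = 34463/EI
Flexibility coefficient — unit upward force at B: δ_{BB} = L³/(3EI) = 243/EI.
With EI = 53000 kN·m²: δ_0 = 0.65025 m and δ_{BB} = 0.004585 m/kN.
Compatibility — the beam at B must follow the support down by 0.005 m: δ_0 − R_B·δ_{BB} = 0.005, so R_B = (0.65025 − 0.005)/0.004585 = 140.7 kN.
Moment equilibrium about A: M_A = Σ(load moments about A) − R_B·L = 1578 − 140.7×9 = 311.7 kN·m.

M_A = 311.7 kN·m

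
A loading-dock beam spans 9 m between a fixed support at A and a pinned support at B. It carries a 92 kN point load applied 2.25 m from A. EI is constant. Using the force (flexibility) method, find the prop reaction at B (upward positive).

Take the reaction at B as the redundant and release it; the primary structure is a cantilever fixed at A.
Free-end deflection of the primary structure under the applied loading (downward +):
  point load 92 at a = 2.25: Pa²(3L − a)/(6EI) = 1921/EI
Tip deflection under a unit load at B: L³/(3EI) = 243/EI.
Compatibility at B: δ_0 − R_B·δ_{BB} = 0, so R_B = 1921/243 = 7.906 kN.

R_B = 7.906 kN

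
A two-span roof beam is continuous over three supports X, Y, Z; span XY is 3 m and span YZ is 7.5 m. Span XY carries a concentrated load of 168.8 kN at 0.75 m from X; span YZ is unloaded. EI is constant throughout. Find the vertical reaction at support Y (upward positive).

R_Y = 50.11 kN

Insert a hinge at Y; M_Y is the redundant, and each span becomes simply supported.
Rotations at Y on the released spans (each span's end-slope, ×1/EI):
  span XY: point load 168.8 at a = 0.75: Pab(L + a)/(6LEI) = 59.34/EI
  relative rotation θ_0 = (59.34 + 0)/EI = 59.34/EI
A unit hogging moment at Y produces rotation L₁/(3EI) + L₂/(3EI) = 3.5/EI.
Compatibility: M_Y·(L₁+L₂)/(3EI) = θ_0, giving M_Y = 16.96 kN·m (hogging).
Span XY, ΣM about X with M_Y applied at Y: R_Y^{XY}·3 = 126.6 + 16.96, so R_Y^{XY} = 47.85 kN and R_X = 168.8 − 47.85 = 120.9 kN.
Span YZ, ΣM about Z: R_Y^{YZ}·7.5 = 0 + 16.96, so R_Y^{YZ} = 2.261 kN and R_Z = 0 − 2.261 = -2.261 kN.
R_Y = 47.85 + 2.261 = 50.11 kN.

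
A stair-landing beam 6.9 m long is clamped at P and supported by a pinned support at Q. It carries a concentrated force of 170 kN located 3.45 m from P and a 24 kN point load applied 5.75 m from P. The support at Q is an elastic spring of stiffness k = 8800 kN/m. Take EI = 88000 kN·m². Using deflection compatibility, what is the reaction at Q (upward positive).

Choose R_Q as the redundant. The primary structure is the cantilever fixed at P.
Primary-structure tip deflection at Q by superposition:
  point load 170 at a = 3.45: Pa²(3L − a)/(6EI) = 5817/EI
  point load 24 at a = 5.75: Pa²(3L − a)/(6EI) = 1977/EI
  δ_0 = 7794/EI
Tip deflection under a unit load at Q: L³/(3EI) = 109.5/EI.
With EI = 88000 kN·m²: δ_0 = 0.088574 m and δ_{QQ} = 0.001244 m/kN.
Compatibility — the spring shortens by R_Q/k under the reaction it provides: δ_0 − R_Q·δ_{QQ} = R_Q/k. With 1/k = 0.000114 m/kN, R_Q = δ_0 / (δ_{QQ} + 1/k) = 0.088574 / (0.001244 + 0.000114) = 65.22 kN.

R_Q = 65.22 kN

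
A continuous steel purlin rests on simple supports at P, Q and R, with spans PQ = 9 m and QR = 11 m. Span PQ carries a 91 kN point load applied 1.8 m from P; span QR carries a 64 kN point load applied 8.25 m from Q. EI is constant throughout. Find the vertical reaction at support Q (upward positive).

R_Q = 50.51 kN

Release continuity at Q by inserting a hinge; the redundant is the internal moment M_Q. The primary structure is two simply-supported spans PQ and QR.
End slopes at the hinge Q, treating each span as simply supported:
  span PQ: point load 91 at a = 1.8: Pab(L + a)/(6LEI) = 235.9/EI
  span QR: point load 64 at a = 8.25: Pab(L + b)/(6LEI) = 302.5/EI
  relative rotation θ_0 = (235.9 + 302.5)/EI = 538.4/EI
A unit hogging moment at Q produces rotation L₁/(3EI) + L₂/(3EI) = 6.667/EI.
Slope continuity at Q: θ_0 = M_Q·6.667/EI, so M_Q = 538.4/6.667 = 80.76 kN·m (hogging).
Span PQ, ΣM about P with M_Q applied at Q: R_Q^{PQ}·9 = 163.8 + 80.76, so R_Q^{PQ} = 27.17 kN and R_P = 91 − 27.17 = 63.83 kN.
Span QR, ΣM about R: R_Q^{QR}·11 = 176 + 80.76, so R_Q^{QR} = 23.34 kN and R_R = 64 − 23.34 = 40.66 kN.
R_Q = 27.17 + 23.34 = 50.51 kN.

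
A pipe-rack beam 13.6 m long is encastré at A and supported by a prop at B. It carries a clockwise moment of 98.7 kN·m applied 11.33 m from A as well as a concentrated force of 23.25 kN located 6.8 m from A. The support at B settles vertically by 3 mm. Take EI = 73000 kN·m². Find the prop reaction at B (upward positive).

Choose R_B as the redundant. The primary structure is the cantilever fixed at A.
Deflection at B on the released cantilever, summing each load's contribution:
  clockwise couple 98.7 at a = 11.33: M₀a(2L − a)/(2EI) = 8873/EI
  point load 23.25 at a = 6.8: Pa²(3L − a)/(6EI) = 6092/EI
  δ_0 = 14966/EI
Tip deflection under a unit load at B: L³/(3EI) = 838.5/EI.
With EI = 73000 kN·m²: δ_0 = 0.20501 m and δ_{BB} = 0.011486 m/kN.
Compatibility — the beam at B must follow the support down by 0.003 m: δ_0 − R_B·δ_{BB} = 0.003, so R_B = (0.20501 − 0.003)/0.011486 = 17.59 kN.

R_B = 17.59 kN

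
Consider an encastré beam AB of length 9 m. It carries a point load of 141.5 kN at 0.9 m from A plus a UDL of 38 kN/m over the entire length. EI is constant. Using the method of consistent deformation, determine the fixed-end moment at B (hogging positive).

Take the two fixed-end moments M_A, M_B as redundants; the released structure is the simple span AB.
End rotations of the released simple span under the applied load (×1/EI):
  at A: point load 141.5 at a = 0.9: Pab(L + b)/(6LEI) = 326.7/EI
  at B: point load 141.5 at a = 0.9: Pab(L + a)/(6LEI) = 189.1/EI
  at A: UDL 38: wL³/(24EI) = 1154/EI
  at B: UDL 38: wL³/(24EI) = 1154/EI
  θ_A0 = 1481/EI,  θ_B0 = 1343/EI
Flexibility coefficients: a unit moment at one end gives L/(3EI) there and L/(6EI) at the far end, so f₁₁ = f₂₂ = 3/EI and f₁₂ = f₂₁ = 1.5/EI.
Compatibility — zero rotation at each built-in end:
  3 M_A + 1.5 M_B = 1481
  1.5 M_A + 3 M_B = 1343
Solving the pair gives M_A = 359.7 kN·m and M_B = 268 kN·m (hogging).

M_B = 268 kN·m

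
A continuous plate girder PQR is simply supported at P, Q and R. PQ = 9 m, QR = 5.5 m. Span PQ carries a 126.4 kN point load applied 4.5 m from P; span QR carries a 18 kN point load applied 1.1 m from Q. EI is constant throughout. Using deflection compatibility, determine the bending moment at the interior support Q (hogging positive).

Insert a hinge at Q; M_Q is the redundant, and each span becomes simply supported.
Rotations at Q on the released spans (each span's end-slope, ×1/EI):
  span PQ: point load 126.4 at a = 4.5: Pab(L + a)/(6LEI) = 639.9/EI
  span QR: point load 18 at a = 1.1: Pab(L + b)/(6LEI) = 26.14/EI
  relative rotation θ_0 = (639.9 + 26.14)/EI = 666/EI
A unit hogging moment at Q produces rotation L₁/(3EI) + L₂/(3EI) = 4.833/EI.
Slope continuity at Q: θ_0 = M_Q·4.833/EI, so M_Q = 666/4.833 = 137.8 kN·m (hogging).

M_Q = 137.8 kN·m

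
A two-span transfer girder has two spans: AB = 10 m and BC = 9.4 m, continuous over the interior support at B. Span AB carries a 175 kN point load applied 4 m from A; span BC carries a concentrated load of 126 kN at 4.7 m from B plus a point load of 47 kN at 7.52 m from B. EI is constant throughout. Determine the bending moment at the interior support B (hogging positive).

M_B = 279.7 kN·m

Release continuity at B by inserting a hinge; the redundant is the internal moment M_B. The primary structure is two simply-supported spans AB and BC.
End slopes at the hinge B, treating each span as simply supported:
  span AB: point load 175 at a = 4: Pab(L + a)/(6LEI) = 980/EI
  span BC: point load 126 at a = 4.7: Pab(L + b)/(6LEI) = 695.8/EI
  span BC: point load 47 at a = 7.52: Pab(L + b)/(6LEI) = 132.9/EI
  relative rotation θ_0 = (980 + 828.7)/EI = 1809/EI
A unit hogging moment at B produces rotation L₁/(3EI) + L₂/(3EI) = 6.467/EI.
Slope continuity at B: θ_0 = M_B·6.467/EI, so M_B = 1809/6.467 = 279.7 kN·m (hogging).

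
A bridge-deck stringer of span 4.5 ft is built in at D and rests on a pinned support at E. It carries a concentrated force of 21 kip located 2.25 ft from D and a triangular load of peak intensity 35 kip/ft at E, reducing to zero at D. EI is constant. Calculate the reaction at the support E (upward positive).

Remove the prop at E; the released (primary) structure is a cantilever built in at D.
Deflection at E on the released cantilever, summing each load's contribution:
  point load 21 at a = 2.25: Pa²(3L − a)/(6EI) = 199.3/EI
  triangular load, peak 35 at the free end: 11w₀L⁴/(120EI) = 1316/EI
  δ_0 = 1515/EI
Flexibility coefficient — unit upward force at E: δ_{EE} = L³/(3EI) = 30.38/EI.
The prop prevents deflection at E: R_E = δ_0/δ_{EE} = 1515/30.38 = 49.88 kip.

R_E = 49.88 kip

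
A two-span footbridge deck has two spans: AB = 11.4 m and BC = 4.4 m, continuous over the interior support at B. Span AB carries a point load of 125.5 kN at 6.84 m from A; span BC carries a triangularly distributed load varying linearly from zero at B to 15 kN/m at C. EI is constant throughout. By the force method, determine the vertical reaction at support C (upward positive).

R_C = -24.12 kN

Release continuity at B by inserting a hinge; the redundant is the internal moment M_B. The primary structure is two simply-supported spans AB and BC.
End slopes at the hinge B, treating each span as simply supported:
  span AB: point load 125.5 at a = 6.84: Pab(L + a)/(6LEI) = 1044/EI
  span BC: triangular load, peak 15: 7w₀L³/(360EI) = 24.85/EI
  relative rotation θ_0 = (1044 + 24.85)/EI = 1069/EI
A unit hogging moment at B produces rotation L₁/(3EI) + L₂/(3EI) = 5.267/EI.
Slope continuity at B: θ_0 = M_B·5.267/EI, so M_B = 1069/5.267 = 202.9 kN·m (hogging).
Span BC, ΣM about C: R_B^{BC}·4.4 = 48.4 + 202.9, so R_B^{BC} = 57.12 kN and R_C = 33 − 57.12 = -24.12 kN.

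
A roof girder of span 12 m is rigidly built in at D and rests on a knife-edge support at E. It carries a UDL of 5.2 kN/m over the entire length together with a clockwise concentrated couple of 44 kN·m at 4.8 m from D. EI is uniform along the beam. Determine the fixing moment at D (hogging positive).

Choose R_E as the redundant. The primary structure is the cantilever fixed at D.
Free-end deflection of the primary structure under the applied loading (downward +):
  UDL 5.2: wL⁴/(8EI) = 13478/EI
  clockwise couple 44 at a = 4.8: M₀a(2L − a)/(2EI) = 2028/EI
  δ_0 = 15506/EI
Flexibility coefficient — unit upward force at E: δ_{EE} = L³/(3EI) = 576/EI.
Compatibility at E: δ_0 − R_E·δ_{EE} = 0, so R_E = 15506/576 = 26.92 kN.
Moment equilibrium about D: M_D = Σ(load moments about D) − R_E·L = 418.4 − 26.92×12 = 95.36 kN·m.

M_D = 95.36 kN·m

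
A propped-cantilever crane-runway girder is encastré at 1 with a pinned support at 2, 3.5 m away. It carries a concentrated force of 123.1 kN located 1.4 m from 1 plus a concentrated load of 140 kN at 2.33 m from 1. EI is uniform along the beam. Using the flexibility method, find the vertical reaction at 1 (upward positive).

R_1 = 165.1 kN

Release the roller at 2. Primary structure: cantilever fixed at 1.
Primary-structure tip deflection at 2 by superposition:
  point load 123.1 at a = 1.4: Pa²(3L − a)/(6EI) = 365.9/EI
  point load 140 at a = 2.33: Pa²(3L − a)/(6EI) = 1035/EI
  δ_0 = 1401/EI
Flexibility coefficient — unit upward force at 2: δ_{22} = L³/(3EI) = 14.29/EI.
Compatibility at 2: δ_0 − R_2·δ_{22} = 0, so R_2 = 1401/14.29 = 98.02 kN.
Vertical equilibrium: R_1 = ΣP − R_2 = 263.1 − 98.02 = 165.1 kN.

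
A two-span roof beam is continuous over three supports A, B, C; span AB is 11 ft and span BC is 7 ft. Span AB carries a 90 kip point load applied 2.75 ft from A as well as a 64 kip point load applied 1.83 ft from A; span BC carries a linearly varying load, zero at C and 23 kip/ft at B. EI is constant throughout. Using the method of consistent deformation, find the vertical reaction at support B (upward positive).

Take M_B as the redundant. Released structure: two simple spans AB and BC with a hinge at B.
Discontinuity in slope at B on the released structure — sum the simple-span end rotations:
  span AB: point load 90 at a = 2.75: Pab(L + a)/(6LEI) = 425.4/EI
  span AB: point load 64 at a = 1.83: Pab(L + a)/(6LEI) = 208.8/EI
  span BC: triangular load, peak 23: w₀L³/(45EI) = 175.3/EI
  relative rotation θ_0 = (634.2 + 175.3)/EI = 809.5/EI
A unit hogging moment at B produces rotation L₁/(3EI) + L₂/(3EI) = 6/EI.
Compatibility: M_B·(L₁+L₂)/(3EI) = θ_0, giving M_B = 134.9 kip·ft (hogging).
Span AB, ΣM about A with M_B applied at B: R_B^{AB}·11 = 364.6 + 134.9, so R_B^{AB} = 45.41 kip and R_A = 154 − 45.41 = 108.6 kip.
Span BC, ΣM about C: R_B^{BC}·7 = 375.7 + 134.9, so R_B^{BC} = 72.94 kip and R_C = 80.5 − 72.94 = 7.56 kip.
R_B = 45.41 + 72.94 = 118.4 kip.

R_B = 118.4 kip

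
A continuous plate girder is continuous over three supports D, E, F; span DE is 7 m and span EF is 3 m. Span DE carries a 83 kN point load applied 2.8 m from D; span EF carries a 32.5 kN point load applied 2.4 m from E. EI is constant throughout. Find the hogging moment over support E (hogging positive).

Release continuity at E by inserting a hinge; the redundant is the internal moment M_E. The primary structure is two simply-supported spans DE and EF.
Discontinuity in slope at E on the released structure — sum the simple-span end rotations:
  span DE: point load 83 at a = 2.8: Pab(L + a)/(6LEI) = 227.8/EI
  span EF: point load 32.5 at a = 2.4: Pab(L + b)/(6LEI) = 9.36/EI
  relative rotation θ_0 = (227.8 + 9.36)/EI = 237.1/EI
A unit hogging moment at E produces rotation L₁/(3EI) + L₂/(3EI) = 3.333/EI.
Compatibility: M_E·(L₁+L₂)/(3EI) = θ_0, giving M_E = 71.13 kN·m (hogging).

M_E = 71.13 kN·m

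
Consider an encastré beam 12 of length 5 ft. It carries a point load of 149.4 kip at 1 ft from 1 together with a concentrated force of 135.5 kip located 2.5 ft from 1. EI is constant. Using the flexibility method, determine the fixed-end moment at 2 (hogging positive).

M_2 = 108.6 kip·ft

Release both end moments; the primary structure is a simply-supported span 12 with redundants M_1 and M_2.
Simple-span end rotations at 1 and 2 under the given loads:
  at 1: point load 149.4 at a = 1: Pab(L + b)/(6LEI) = 179.3/EI
  at 2: point load 149.4 at a = 1: Pab(L + a)/(6LEI) = 119.5/EI
  at 1: point load 135.5 at a = 2.5: Pab(L + b)/(6LEI) = 211.7/EI
  at 2: point load 135.5 at a = 2.5: Pab(L + a)/(6LEI) = 211.7/EI
  θ_10 = 391/EI,  θ_20 = 331.2/EI
Flexibility coefficients: a unit moment at one end gives L/(3EI) there and L/(6EI) at the far end, so f₁₁ = f₂₂ = 1.667/EI and f₁₂ = f₂₁ = 0.8333/EI.
Compatibility — zero rotation at each built-in end:
  1.667 M_1 + 0.8333 M_2 = 391
  0.8333 M_1 + 1.667 M_2 = 331.2
Solving the pair gives M_1 = 180.3 kip·ft and M_2 = 108.6 kip·ft (hogging).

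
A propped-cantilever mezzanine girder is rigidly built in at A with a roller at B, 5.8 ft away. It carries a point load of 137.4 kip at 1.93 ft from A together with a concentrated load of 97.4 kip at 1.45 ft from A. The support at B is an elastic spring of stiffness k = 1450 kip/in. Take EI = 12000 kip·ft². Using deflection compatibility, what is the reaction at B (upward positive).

R_B = 28.36 kip

Choose R_B as the redundant. The primary structure is the cantilever fixed at A.
Free-end deflection of the primary structure under the applied loading (downward +):
  point load 137.4 at a = 1.93: Pa²(3L − a)/(6EI) = 1320/EI
  point load 97.4 at a = 1.45: Pa²(3L − a)/(6EI) = 544.4/EI
  δ_0 = 1864/EI
Flexibility coefficient — unit upward force at B: δ_{BB} = L³/(3EI) = 65.04/EI.
With EI = 12000 kip·ft²: δ_0 = 0.15533 ft and δ_{BB} = 0.00542 ft/kip.
Compatibility — the spring shortens by R_B/k under the reaction it provides: δ_0 − R_B·δ_{BB} = R_B/k. With 1/k = 1/(1450×12) ft/kip = 0.000057 ft/kip, R_B = δ_0 / (δ_{BB} + 1/k) = 0.15533 / (0.00542 + 0.000057) = 28.36 kip.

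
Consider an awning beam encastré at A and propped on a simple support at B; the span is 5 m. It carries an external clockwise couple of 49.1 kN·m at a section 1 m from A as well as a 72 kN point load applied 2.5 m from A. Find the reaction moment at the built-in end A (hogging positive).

Choose R_B as the redundant. The primary structure is the cantilever fixed at A.
Downward deflection at the released point B due to the loads:
  clockwise couple 49.1 at a = 1: M₀a(2L − a)/(2EI) = 220.9/EI
  point load 72 at a = 2.5: Pa²(3L − a)/(6EI) = 937.5/EI
  δ_0 = 1158/EI
Flexibility coefficient — unit upward force at B: δ_{BB} = L³/(3EI) = 41.67/EI.
Compatibility at B: δ_0 − R_B·δ_{BB} = 0, so R_B = 1158/41.67 = 27.8 kN.
Moment equilibrium about A: M_A = Σ(load moments about A) − R_B·L = 229.1 − 27.8×5 = 90.09 kN·m.

M_A = 90.09 kN·m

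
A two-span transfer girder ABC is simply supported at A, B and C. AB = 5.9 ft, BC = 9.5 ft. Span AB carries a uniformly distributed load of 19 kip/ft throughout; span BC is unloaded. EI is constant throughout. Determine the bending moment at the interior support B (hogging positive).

Take M_B as the redundant. Released structure: two simple spans AB and BC with a hinge at B.
End slopes at the hinge B, treating each span as simply supported:
  span AB: UDL 19: wL³/(24EI) = 162.6/EI
  relative rotation θ_0 = (162.6 + 0)/EI = 162.6/EI
A unit hogging moment at B produces rotation L₁/(3EI) + L₂/(3EI) = 5.133/EI.
Compatibility: M_B·(L₁+L₂)/(3EI) = θ_0, giving M_B = 31.67 kip·ft (hogging).

M_B = 31.67 kip·ft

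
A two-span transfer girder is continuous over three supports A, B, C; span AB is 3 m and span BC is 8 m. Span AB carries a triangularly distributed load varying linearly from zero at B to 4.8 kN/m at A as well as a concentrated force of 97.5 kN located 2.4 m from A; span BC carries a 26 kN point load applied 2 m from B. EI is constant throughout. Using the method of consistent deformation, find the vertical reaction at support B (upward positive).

Take M_B as the redundant. Released structure: two simple spans AB and BC with a hinge at B.
End slopes at the hinge B, treating each span as simply supported:
  span AB: triangular load, peak 4.8: 7w₀L³/(360EI) = 2.52/EI
  span AB: point load 97.5 at a = 2.4: Pab(L + a)/(6LEI) = 42.12/EI
  span BC: point load 26 at a = 2: Pab(L + b)/(6LEI) = 91/EI
  relative rotation θ_0 = (44.64 + 91)/EI = 135.6/EI
A unit hogging moment at B produces rotation L₁/(3EI) + L₂/(3EI) = 3.667/EI.
Compatibility: M_B·(L₁+L₂)/(3EI) = θ_0, giving M_B = 36.99 kN·m (hogging).
Span AB, ΣM about A with M_B applied at B: R_B^{AB}·3 = 241.2 + 36.99, so R_B^{AB} = 92.73 kN and R_A = 104.7 − 92.73 = 11.97 kN.
Span BC, ΣM about C: R_B^{BC}·8 = 156 + 36.99, so R_B^{BC} = 24.12 kN and R_C = 26 − 24.12 = 1.876 kN.
R_B = 92.73 + 24.12 = 116.9 kN.

R_B = 116.9 kN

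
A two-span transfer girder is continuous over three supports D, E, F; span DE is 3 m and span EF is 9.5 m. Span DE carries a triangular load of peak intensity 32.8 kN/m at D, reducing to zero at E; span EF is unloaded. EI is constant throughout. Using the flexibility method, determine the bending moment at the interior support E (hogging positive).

Insert a hinge at E; M_E is the redundant, and each span becomes simply supported.
End slopes at the hinge E, treating each span as simply supported:
  span DE: triangular load, peak 32.8: 7w₀L³/(360EI) = 17.22/EI
  relative rotation θ_0 = (17.22 + 0)/EI = 17.22/EI
A unit hogging moment at E produces rotation L₁/(3EI) + L₂/(3EI) = 4.167/EI.
Slope continuity at E: θ_0 = M_E·4.167/EI, so M_E = 17.22/4.167 = 4.133 kN·m (hogging).

M_E = 4.133 kN·m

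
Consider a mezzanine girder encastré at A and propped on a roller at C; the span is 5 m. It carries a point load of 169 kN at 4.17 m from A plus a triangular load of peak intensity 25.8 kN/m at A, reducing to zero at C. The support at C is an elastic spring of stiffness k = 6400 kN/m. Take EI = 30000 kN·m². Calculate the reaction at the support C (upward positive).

R_C = 126 kN

Remove the prop at C; the released (primary) structure is a cantilever built in at A.
Primary-structure tip deflection at C by superposition:
  point load 169 at a = 4.17: Pa²(3L − a)/(6EI) = 5304/EI
  triangular load, peak 25.8 at the fixed end: w₀L⁴/(30EI) = 537.5/EI
  δ_0 = 5842/EI
Flexibility coefficient — unit upward force at C: δ_{CC} = L³/(3EI) = 41.67/EI.
With EI = 30000 kN·m²: δ_0 = 0.19473 m and δ_{CC} = 0.001389 m/kN.
Compatibility — the spring shortens by R_C/k under the reaction it provides: δ_0 − R_C·δ_{CC} = R_C/k. With 1/k = 0.000156 m/kN, R_C = δ_0 / (δ_{CC} + 1/k) = 0.19473 / (0.001389 + 0.000156) = 126 kN.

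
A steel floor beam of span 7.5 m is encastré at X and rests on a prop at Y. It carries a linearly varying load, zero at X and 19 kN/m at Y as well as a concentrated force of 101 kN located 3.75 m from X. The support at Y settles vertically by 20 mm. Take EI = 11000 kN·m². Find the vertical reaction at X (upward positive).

R_X = 103.1 kN

Release the roller at Y. Primary structure: cantilever fixed at X.
Primary-structure tip deflection at Y by superposition:
  triangular load, peak 19 at the free end: 11w₀L⁴/(120EI) = 5511/EI
  point load 101 at a = 3.75: Pa²(3L − a)/(6EI) = 4438/EI
  δ_0 = 9949/EI
Flexibility coefficient — unit upward force at Y: δ_{YY} = L³/(3EI) = 140.6/EI.
With EI = 11000 kN·m²: δ_0 = 0.90447 m and δ_{YY} = 0.012784 m/kN.
Compatibility — the beam at Y must follow the support down by 0.02 m: δ_0 − R_Y·δ_{YY} = 0.02, so R_Y = (0.90447 − 0.02)/0.012784 = 69.19 kN.
Vertical equilibrium: R_X = ΣP − R_Y = 172.2 − 69.19 = 103.1 kN.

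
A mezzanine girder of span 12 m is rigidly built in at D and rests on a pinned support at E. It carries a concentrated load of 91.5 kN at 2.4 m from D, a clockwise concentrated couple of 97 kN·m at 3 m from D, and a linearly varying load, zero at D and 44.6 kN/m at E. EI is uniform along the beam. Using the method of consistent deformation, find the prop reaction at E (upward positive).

Remove the prop at E; the released (primary) structure is a cantilever built in at D.
Downward deflection at the released point E due to the loads:
  point load 91.5 at a = 2.4: Pa²(3L − a)/(6EI) = 2951/EI
  clockwise couple 97 at a = 3: M₀a(2L − a)/(2EI) = 3056/EI
  triangular load, peak 44.6 at the free end: 11w₀L⁴/(120EI) = 84776/EI
  δ_0 = 90783/EI
Flexibility coefficient — unit upward force at E: δ_{EE} = L³/(3EI) = 576/EI.
Compatibility at E: δ_0 − R_E·δ_{EE} = 0, so R_E = 90783/576 = 157.6 kN.

R_E = 157.6 kN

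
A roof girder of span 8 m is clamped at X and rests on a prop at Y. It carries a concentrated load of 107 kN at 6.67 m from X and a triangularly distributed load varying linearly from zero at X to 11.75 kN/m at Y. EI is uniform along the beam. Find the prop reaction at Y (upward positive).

Choose R_Y as the redundant. The primary structure is the cantilever fixed at X.
Deflection at Y on the released cantilever, summing each load's contribution:
  point load 107 at a = 6.67: Pa²(3L − a)/(6EI) = 13749/EI
  triangular load, peak 11.75 at the free end: 11w₀L⁴/(120EI) = 4412/EI
  δ_0 = 18161/EI
Tip deflection under a unit load at Y: L³/(3EI) = 170.7/EI.
The prop prevents deflection at Y: R_Y = δ_0/δ_{YY} = 18161/170.7 = 106.4 kN.

R_Y = 106.4 kN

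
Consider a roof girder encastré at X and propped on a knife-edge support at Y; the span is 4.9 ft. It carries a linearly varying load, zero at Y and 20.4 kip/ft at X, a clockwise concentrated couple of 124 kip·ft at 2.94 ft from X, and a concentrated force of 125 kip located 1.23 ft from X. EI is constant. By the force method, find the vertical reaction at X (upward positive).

R_X = 122.3 kip

Remove the prop at Y; the released (primary) structure is a cantilever built in at X.
Free-end deflection of the primary structure under the applied loading (downward +):
  triangular load, peak 20.4 at the fixed end: w₀L⁴/(30EI) = 392/EI
  clockwise couple 124 at a = 2.94: M₀a(2L − a)/(2EI) = 1250/EI
  point load 125 at a = 1.23: Pa²(3L − a)/(6EI) = 424.6/EI
  δ_0 = 2067/EI
Tip deflection under a unit load at Y: L³/(3EI) = 39.22/EI.
The prop prevents deflection at Y: R_Y = δ_0/δ_{YY} = 2067/39.22 = 52.71 kip.
Vertical equilibrium: R_X = ΣP − R_Y = 175 − 52.71 = 122.3 kip.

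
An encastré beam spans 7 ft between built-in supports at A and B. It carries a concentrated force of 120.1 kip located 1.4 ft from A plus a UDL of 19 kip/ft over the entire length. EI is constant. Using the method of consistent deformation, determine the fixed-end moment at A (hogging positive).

Take the two fixed-end moments M_A, M_B as redundants; the released structure is the simple span AB.
Simple-span end rotations at A and B under the given loads:
  at A: point load 120.1 at a = 1.4: Pab(L + b)/(6LEI) = 282.5/EI
  at B: point load 120.1 at a = 1.4: Pab(L + a)/(6LEI) = 188.3/EI
  at A: UDL 19: wL³/(24EI) = 271.5/EI
  at B: UDL 19: wL³/(24EI) = 271.5/EI
  θ_A0 = 554/EI,  θ_B0 = 459.9/EI
Flexibility coefficients: a unit moment at one end gives L/(3EI) there and L/(6EI) at the far end, so f₁₁ = f₂₂ = 2.333/EI and f₁₂ = f₂₁ = 1.167/EI.
Compatibility — zero rotation at each built-in end:
  2.333 M_A + 1.167 M_B = 554
  1.167 M_A + 2.333 M_B = 459.9
Solving the pair gives M_A = 185.2 kip·ft and M_B = 104.5 kip·ft (hogging).

M_A = 185.2 kip·ft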